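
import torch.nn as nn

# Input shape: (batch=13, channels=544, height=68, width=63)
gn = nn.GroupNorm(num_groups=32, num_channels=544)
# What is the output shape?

Input shape: (13, 544, 68, 63)
Output shape: (13, 544, 68, 63)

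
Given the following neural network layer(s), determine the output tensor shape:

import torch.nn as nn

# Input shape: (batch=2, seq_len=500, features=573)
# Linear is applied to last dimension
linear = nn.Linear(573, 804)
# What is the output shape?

Input shape: (2, 500, 573)
Output shape: (2, 500, 804)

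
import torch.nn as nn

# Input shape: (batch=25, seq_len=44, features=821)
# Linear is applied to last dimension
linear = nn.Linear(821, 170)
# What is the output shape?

Input shape: (25, 44, 821)
Output shape: (25, 44, 170)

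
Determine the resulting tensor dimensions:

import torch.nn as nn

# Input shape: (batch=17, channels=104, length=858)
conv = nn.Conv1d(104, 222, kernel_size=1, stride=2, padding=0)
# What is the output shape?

Input shape: (17, 104, 858)
Output shape: (17, 222, 429)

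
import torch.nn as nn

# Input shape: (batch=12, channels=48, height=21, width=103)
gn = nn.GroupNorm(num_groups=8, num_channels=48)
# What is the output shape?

Input shape: (12, 48, 21, 103)
Output shape: (12, 48, 21, 103)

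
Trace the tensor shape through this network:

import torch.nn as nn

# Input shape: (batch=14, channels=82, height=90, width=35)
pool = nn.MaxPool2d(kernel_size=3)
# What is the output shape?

Input shape: (14, 82, 90, 35)
Output shape: (14, 82, 30, 11)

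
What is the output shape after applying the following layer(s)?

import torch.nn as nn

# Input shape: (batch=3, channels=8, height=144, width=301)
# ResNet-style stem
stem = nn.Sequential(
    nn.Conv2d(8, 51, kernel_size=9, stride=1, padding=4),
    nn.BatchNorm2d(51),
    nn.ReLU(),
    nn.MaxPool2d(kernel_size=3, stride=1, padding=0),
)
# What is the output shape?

Input shape: (3, 8, 144, 301)
  -> after Conv2d 9x9 stride=1: (3, 51, 144, 301)
Output shape: (3, 51, 142, 299)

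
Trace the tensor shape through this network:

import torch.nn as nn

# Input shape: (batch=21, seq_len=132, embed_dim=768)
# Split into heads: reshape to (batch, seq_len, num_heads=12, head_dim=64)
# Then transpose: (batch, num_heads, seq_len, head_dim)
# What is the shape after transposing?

Input shape: (21, 132, 768)
  -> after reshape: (21, 132, 12, 64)
Output shape: (21, 12, 132, 64)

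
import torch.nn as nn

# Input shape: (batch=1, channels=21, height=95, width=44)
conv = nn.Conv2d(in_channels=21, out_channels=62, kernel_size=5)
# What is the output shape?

Input shape: (1, 21, 95, 44)
Output shape: (1, 62, 91, 40)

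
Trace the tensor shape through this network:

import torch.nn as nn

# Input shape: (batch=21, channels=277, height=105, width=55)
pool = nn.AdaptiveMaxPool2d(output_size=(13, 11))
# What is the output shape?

Input shape: (21, 277, 105, 55)
Output shape: (21, 277, 13, 11)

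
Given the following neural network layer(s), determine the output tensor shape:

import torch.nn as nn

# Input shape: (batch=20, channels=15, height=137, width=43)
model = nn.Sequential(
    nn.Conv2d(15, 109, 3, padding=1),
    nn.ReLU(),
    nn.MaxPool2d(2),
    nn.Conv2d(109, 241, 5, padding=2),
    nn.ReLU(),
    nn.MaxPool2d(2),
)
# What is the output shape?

Input shape: (20, 15, 137, 43)
  -> after first Conv2d: (20, 109, 137, 43)
  -> after first MaxPool2d: (20, 109, 68, 21)
  -> after second Conv2d: (20, 241, 68, 21)
Output shape: (20, 241, 34, 10)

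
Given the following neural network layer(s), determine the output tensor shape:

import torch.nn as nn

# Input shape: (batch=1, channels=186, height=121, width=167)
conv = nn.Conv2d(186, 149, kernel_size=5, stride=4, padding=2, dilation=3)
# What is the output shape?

Input shape: (1, 186, 121, 167)
Output shape: (1, 149, 29, 40)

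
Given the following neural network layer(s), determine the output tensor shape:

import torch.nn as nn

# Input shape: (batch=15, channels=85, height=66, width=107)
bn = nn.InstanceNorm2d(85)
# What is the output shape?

Input shape: (15, 85, 66, 107)
Output shape: (15, 85, 66, 107)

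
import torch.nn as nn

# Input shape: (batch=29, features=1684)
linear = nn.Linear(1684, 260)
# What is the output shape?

Input shape: (29, 1684)
Output shape: (29, 260)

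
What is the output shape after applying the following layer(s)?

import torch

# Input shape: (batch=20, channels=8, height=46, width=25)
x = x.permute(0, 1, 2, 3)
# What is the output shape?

Input shape: (20, 8, 46, 25)
Output shape: (20, 8, 46, 25)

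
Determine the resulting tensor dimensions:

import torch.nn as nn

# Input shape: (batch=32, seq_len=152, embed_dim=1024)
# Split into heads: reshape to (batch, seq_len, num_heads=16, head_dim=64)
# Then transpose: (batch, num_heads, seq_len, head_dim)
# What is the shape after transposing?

Input shape: (32, 152, 1024)
  -> after reshape: (32, 152, 16, 64)
Output shape: (32, 16, 152, 64)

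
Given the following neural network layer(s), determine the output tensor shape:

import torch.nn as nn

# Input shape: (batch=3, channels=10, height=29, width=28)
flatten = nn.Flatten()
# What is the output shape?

Input shape: (3, 10, 29, 28)
Output shape: (3, 8120)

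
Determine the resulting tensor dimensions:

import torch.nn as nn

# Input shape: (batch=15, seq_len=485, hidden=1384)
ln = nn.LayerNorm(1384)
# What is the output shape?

Input shape: (15, 485, 1384)
Output shape: (15, 485, 1384)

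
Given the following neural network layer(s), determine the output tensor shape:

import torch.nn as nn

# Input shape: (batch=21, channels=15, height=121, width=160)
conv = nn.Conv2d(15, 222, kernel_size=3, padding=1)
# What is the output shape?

Input shape: (21, 15, 121, 160)
Output shape: (21, 222, 121, 160)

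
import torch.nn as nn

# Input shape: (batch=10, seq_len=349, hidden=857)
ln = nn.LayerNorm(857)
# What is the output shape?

Input shape: (10, 349, 857)
Output shape: (10, 349, 857)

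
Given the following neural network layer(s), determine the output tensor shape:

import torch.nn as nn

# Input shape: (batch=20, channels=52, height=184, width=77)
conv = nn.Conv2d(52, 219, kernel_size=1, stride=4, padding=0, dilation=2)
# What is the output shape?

Input shape: (20, 52, 184, 77)
Output shape: (20, 219, 46, 20)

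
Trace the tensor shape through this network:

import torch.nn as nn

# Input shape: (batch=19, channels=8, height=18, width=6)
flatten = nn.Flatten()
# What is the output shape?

Input shape: (19, 8, 18, 6)
Output shape: (19, 864)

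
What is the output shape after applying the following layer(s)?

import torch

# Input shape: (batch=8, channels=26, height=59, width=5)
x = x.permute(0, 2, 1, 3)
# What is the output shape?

Input shape: (8, 26, 59, 5)
Output shape: (8, 59, 26, 5)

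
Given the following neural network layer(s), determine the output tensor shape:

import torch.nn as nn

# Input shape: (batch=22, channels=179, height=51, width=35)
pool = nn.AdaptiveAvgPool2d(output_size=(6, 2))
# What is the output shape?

Input shape: (22, 179, 51, 35)
Output shape: (22, 179, 6, 2)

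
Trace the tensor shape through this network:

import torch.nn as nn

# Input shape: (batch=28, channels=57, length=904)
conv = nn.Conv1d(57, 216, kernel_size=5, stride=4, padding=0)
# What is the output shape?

Input shape: (28, 57, 904)
Output shape: (28, 216, 225)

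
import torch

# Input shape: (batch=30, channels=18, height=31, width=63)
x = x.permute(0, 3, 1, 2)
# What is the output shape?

Input shape: (30, 18, 31, 63)
Output shape: (30, 63, 18, 31)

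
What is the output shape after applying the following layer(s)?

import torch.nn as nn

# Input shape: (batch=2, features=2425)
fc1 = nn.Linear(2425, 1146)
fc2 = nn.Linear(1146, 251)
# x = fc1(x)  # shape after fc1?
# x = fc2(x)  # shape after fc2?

Input shape: (2, 2425)
  -> after fc1: (2, 1146)
Output shape: (2, 251)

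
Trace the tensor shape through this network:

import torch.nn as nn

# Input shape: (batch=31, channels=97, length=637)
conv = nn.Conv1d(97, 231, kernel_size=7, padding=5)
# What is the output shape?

Input shape: (31, 97, 637)
Output shape: (31, 231, 641)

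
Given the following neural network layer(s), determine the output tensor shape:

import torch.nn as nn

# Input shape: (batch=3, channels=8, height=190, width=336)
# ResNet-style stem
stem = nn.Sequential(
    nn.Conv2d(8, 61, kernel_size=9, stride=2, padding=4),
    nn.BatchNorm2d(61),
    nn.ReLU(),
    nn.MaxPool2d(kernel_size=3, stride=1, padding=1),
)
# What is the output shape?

Input shape: (3, 8, 190, 336)
  -> after Conv2d 9x9 stride=2: (3, 61, 95, 168)
Output shape: (3, 61, 95, 168)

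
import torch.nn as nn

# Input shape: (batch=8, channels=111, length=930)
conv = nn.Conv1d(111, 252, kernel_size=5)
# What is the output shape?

Input shape: (8, 111, 930)
Output shape: (8, 252, 926)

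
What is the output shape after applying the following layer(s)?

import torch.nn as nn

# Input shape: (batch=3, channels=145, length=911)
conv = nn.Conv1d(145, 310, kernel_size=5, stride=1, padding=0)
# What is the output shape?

Input shape: (3, 145, 911)
Output shape: (3, 310, 907)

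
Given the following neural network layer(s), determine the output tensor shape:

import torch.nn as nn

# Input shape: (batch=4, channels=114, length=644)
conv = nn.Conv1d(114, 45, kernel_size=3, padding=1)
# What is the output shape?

Input shape: (4, 114, 644)
Output shape: (4, 45, 644)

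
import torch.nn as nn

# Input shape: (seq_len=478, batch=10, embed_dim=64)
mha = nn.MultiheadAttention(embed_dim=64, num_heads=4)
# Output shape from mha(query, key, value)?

Input shape: (478, 10, 64)
Output shape: (478, 10, 64)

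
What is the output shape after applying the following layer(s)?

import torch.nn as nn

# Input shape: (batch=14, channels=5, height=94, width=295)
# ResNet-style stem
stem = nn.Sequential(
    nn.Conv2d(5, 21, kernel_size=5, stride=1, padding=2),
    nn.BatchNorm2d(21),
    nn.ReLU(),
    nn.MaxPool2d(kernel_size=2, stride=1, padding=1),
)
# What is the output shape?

Input shape: (14, 5, 94, 295)
  -> after Conv2d 5x5 stride=1: (14, 21, 94, 295)
Output shape: (14, 21, 95, 296)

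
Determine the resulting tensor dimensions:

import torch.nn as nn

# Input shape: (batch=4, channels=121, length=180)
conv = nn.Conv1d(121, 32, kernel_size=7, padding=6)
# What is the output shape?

Input shape: (4, 121, 180)
Output shape: (4, 32, 186)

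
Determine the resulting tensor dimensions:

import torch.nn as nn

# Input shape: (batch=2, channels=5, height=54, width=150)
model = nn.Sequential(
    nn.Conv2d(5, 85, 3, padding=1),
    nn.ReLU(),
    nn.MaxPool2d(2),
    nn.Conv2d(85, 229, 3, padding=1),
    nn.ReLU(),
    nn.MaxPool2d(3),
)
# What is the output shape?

Input shape: (2, 5, 54, 150)
  -> after first Conv2d: (2, 85, 54, 150)
  -> after first MaxPool2d: (2, 85, 27, 75)
  -> after second Conv2d: (2, 229, 27, 75)
Output shape: (2, 229, 9, 25)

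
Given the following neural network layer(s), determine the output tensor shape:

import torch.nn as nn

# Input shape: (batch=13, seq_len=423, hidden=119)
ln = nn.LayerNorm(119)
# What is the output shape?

Input shape: (13, 423, 119)
Output shape: (13, 423, 119)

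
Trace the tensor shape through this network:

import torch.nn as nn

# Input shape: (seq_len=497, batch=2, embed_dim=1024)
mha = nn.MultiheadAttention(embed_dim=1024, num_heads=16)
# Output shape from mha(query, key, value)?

Input shape: (497, 2, 1024)
Output shape: (497, 2, 1024)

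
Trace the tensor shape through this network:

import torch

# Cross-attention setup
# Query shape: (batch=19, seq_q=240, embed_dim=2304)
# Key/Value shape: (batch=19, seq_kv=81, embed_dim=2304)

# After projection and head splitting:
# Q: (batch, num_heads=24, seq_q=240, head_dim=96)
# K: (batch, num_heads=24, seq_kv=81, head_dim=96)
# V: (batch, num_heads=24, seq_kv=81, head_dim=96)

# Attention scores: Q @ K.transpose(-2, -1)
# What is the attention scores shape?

Input shape: (19, 240, 2304)
Output shape: (19, 24, 240, 81)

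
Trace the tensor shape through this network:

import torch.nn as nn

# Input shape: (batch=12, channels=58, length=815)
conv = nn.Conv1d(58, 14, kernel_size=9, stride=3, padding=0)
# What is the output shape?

Input shape: (12, 58, 815)
Output shape: (12, 14, 269)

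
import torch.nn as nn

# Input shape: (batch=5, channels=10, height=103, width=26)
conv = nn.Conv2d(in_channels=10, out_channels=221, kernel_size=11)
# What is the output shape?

Input shape: (5, 10, 103, 26)
Output shape: (5, 221, 93, 16)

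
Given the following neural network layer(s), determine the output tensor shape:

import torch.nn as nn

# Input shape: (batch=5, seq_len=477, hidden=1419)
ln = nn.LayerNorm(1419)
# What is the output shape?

Input shape: (5, 477, 1419)
Output shape: (5, 477, 1419)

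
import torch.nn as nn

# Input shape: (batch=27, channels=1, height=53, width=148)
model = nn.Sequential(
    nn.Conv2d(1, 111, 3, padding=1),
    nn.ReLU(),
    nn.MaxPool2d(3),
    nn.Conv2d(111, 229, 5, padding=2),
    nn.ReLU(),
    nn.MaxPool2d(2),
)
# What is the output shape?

Input shape: (27, 1, 53, 148)
  -> after first Conv2d: (27, 111, 53, 148)
  -> after first MaxPool2d: (27, 111, 17, 49)
  -> after second Conv2d: (27, 229, 17, 49)
Output shape: (27, 229, 8, 24)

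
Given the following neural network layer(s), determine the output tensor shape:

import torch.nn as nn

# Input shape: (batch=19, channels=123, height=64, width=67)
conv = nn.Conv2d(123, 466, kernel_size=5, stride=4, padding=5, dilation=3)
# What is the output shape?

Input shape: (19, 123, 64, 67)
Output shape: (19, 466, 16, 17)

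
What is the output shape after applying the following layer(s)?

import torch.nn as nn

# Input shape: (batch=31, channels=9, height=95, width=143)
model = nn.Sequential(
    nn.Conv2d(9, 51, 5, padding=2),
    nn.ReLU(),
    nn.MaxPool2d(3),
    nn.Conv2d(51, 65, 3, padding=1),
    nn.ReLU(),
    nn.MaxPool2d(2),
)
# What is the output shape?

Input shape: (31, 9, 95, 143)
  -> after first Conv2d: (31, 51, 95, 143)
  -> after first MaxPool2d: (31, 51, 31, 47)
  -> after second Conv2d: (31, 65, 31, 47)
Output shape: (31, 65, 15, 23)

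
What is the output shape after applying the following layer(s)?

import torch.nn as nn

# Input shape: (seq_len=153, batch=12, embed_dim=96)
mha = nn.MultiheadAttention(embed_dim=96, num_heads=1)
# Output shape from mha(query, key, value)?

Input shape: (153, 12, 96)
Output shape: (153, 12, 96)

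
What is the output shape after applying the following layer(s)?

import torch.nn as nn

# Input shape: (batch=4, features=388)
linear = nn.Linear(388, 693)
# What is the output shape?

Input shape: (4, 388)
Output shape: (4, 693)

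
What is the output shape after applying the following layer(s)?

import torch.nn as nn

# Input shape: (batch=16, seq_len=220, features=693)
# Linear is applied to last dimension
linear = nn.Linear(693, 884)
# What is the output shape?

Input shape: (16, 220, 693)
Output shape: (16, 220, 884)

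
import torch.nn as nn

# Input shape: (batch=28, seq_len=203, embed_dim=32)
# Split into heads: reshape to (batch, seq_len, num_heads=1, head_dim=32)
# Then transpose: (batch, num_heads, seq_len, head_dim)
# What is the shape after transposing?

Input shape: (28, 203, 32)
  -> after reshape: (28, 203, 1, 32)
Output shape: (28, 1, 203, 32)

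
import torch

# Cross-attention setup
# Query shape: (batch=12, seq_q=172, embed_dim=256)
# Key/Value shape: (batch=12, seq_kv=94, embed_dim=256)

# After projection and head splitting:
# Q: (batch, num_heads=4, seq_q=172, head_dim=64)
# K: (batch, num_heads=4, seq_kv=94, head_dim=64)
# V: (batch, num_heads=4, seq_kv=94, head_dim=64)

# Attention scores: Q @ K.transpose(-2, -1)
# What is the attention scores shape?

Input shape: (12, 172, 256)
Output shape: (12, 4, 172, 94)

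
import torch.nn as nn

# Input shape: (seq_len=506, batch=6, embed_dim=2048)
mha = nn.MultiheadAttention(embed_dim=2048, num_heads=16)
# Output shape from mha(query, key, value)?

Input shape: (506, 6, 2048)
Output shape: (506, 6, 2048)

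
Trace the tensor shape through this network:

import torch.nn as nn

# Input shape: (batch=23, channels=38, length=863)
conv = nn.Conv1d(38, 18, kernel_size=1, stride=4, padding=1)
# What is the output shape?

Input shape: (23, 38, 863)
Output shape: (23, 18, 217)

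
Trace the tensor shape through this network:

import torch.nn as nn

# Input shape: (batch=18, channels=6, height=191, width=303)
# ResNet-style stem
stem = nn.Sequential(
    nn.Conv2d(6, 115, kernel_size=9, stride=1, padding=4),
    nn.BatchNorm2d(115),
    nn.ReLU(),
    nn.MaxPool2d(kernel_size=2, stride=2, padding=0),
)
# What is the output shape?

Input shape: (18, 6, 191, 303)
  -> after Conv2d 9x9 stride=1: (18, 115, 191, 303)
Output shape: (18, 115, 95, 151)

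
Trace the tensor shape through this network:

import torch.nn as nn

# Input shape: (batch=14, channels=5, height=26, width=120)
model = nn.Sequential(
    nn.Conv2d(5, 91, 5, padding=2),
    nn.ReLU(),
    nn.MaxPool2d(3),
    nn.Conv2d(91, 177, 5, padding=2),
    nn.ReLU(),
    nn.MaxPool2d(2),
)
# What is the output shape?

Input shape: (14, 5, 26, 120)
  -> after first Conv2d: (14, 91, 26, 120)
  -> after first MaxPool2d: (14, 91, 8, 40)
  -> after second Conv2d: (14, 177, 8, 40)
Output shape: (14, 177, 4, 20)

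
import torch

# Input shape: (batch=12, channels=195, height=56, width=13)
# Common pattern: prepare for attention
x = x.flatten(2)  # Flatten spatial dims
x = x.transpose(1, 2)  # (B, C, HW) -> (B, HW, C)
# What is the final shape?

Input shape: (12, 195, 56, 13)
  -> after flatten(2): (12, 195, 728)
Output shape: (12, 728, 195)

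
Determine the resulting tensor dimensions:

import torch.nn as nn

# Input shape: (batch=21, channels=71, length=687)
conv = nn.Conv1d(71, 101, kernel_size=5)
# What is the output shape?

Input shape: (21, 71, 687)
Output shape: (21, 101, 683)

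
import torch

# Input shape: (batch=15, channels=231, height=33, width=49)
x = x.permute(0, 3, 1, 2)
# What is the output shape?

Input shape: (15, 231, 33, 49)
Output shape: (15, 49, 231, 33)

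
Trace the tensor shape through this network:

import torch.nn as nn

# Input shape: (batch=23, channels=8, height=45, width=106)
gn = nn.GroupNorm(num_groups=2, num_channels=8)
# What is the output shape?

Input shape: (23, 8, 45, 106)
Output shape: (23, 8, 45, 106)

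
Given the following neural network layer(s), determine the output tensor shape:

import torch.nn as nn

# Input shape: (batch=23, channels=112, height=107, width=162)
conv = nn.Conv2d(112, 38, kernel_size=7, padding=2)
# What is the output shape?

Input shape: (23, 112, 107, 162)
Output shape: (23, 38, 105, 160)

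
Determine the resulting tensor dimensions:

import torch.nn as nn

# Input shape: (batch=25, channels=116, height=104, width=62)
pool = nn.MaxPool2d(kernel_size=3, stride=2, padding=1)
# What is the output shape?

Input shape: (25, 116, 104, 62)
Output shape: (25, 116, 52, 31)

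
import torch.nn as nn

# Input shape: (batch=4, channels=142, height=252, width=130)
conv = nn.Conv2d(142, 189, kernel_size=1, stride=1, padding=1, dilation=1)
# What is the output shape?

Input shape: (4, 142, 252, 130)
Output shape: (4, 189, 254, 132)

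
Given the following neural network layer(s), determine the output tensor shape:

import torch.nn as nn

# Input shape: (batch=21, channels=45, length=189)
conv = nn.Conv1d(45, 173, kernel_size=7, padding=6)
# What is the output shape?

Input shape: (21, 45, 189)
Output shape: (21, 173, 195)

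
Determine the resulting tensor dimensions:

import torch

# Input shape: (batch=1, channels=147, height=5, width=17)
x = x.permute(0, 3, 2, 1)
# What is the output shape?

Input shape: (1, 147, 5, 17)
Output shape: (1, 17, 5, 147)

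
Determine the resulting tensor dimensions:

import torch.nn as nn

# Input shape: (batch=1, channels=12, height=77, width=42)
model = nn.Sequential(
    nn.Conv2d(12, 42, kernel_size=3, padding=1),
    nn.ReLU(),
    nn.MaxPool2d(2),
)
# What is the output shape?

Input shape: (1, 12, 77, 42)
  -> after Conv2d: (1, 42, 77, 42)
  -> after ReLU: (1, 42, 77, 42)
Output shape: (1, 42, 38, 21)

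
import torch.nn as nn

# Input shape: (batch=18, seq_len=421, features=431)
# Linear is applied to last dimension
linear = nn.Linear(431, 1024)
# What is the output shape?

Input shape: (18, 421, 431)
Output shape: (18, 421, 1024)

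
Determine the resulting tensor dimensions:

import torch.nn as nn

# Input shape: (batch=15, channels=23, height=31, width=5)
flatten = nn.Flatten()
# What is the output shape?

Input shape: (15, 23, 31, 5)
Output shape: (15, 3565)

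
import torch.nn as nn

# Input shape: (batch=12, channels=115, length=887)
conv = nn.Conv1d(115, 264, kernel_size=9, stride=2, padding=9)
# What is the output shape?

Input shape: (12, 115, 887)
Output shape: (12, 264, 449)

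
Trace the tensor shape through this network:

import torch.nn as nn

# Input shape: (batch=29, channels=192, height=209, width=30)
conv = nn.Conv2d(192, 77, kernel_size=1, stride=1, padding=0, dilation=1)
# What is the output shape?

Input shape: (29, 192, 209, 30)
Output shape: (29, 77, 209, 30)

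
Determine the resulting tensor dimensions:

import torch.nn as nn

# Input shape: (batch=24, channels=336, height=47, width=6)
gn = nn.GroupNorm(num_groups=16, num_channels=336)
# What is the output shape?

Input shape: (24, 336, 47, 6)
Output shape: (24, 336, 47, 6)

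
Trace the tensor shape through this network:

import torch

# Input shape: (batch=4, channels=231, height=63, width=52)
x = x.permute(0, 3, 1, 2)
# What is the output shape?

Input shape: (4, 231, 63, 52)
Output shape: (4, 52, 231, 63)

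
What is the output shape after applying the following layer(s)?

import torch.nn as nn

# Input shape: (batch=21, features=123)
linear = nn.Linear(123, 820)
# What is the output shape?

Input shape: (21, 123)
Output shape: (21, 820)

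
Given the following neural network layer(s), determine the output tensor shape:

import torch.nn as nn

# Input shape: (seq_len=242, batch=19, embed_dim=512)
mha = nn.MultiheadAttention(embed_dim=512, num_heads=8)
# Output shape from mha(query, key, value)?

Input shape: (242, 19, 512)
Output shape: (242, 19, 512)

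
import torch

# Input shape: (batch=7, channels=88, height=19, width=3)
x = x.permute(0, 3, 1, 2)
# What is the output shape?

Input shape: (7, 88, 19, 3)
Output shape: (7, 3, 88, 19)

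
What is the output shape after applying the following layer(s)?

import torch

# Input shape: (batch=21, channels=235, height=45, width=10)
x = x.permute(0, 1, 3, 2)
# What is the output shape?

Input shape: (21, 235, 45, 10)
Output shape: (21, 235, 10, 45)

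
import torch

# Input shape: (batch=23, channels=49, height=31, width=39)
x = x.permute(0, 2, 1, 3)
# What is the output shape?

Input shape: (23, 49, 31, 39)
Output shape: (23, 31, 49, 39)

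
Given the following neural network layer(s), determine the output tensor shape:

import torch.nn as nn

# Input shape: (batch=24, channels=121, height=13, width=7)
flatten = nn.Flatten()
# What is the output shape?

Input shape: (24, 121, 13, 7)
Output shape: (24, 11011)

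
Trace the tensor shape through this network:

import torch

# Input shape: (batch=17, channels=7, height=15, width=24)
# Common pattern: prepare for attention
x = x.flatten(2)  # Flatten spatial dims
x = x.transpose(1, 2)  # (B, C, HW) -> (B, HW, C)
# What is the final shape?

Input shape: (17, 7, 15, 24)
  -> after flatten(2): (17, 7, 360)
Output shape: (17, 360, 7)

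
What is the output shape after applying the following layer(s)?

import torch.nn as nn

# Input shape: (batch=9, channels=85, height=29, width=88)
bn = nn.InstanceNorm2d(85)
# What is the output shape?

Input shape: (9, 85, 29, 88)
Output shape: (9, 85, 29, 88)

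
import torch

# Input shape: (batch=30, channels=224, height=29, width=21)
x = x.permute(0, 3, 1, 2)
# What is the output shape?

Input shape: (30, 224, 29, 21)
Output shape: (30, 21, 224, 29)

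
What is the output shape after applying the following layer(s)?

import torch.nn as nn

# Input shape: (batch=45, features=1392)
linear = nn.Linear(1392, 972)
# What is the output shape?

Input shape: (45, 1392)
Output shape: (45, 972)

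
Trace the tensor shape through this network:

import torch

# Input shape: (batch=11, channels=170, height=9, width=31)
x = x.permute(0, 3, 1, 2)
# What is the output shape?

Input shape: (11, 170, 9, 31)
Output shape: (11, 31, 170, 9)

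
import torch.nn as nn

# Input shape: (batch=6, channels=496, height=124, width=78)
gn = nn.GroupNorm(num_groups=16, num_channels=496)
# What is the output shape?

Input shape: (6, 496, 124, 78)
Output shape: (6, 496, 124, 78)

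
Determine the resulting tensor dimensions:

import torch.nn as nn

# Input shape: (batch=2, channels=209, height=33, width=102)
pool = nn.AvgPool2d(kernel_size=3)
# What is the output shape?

Input shape: (2, 209, 33, 102)
Output shape: (2, 209, 11, 34)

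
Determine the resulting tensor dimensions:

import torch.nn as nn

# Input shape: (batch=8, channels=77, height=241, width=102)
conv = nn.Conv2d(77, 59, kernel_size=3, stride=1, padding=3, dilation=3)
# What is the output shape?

Input shape: (8, 77, 241, 102)
Output shape: (8, 59, 241, 102)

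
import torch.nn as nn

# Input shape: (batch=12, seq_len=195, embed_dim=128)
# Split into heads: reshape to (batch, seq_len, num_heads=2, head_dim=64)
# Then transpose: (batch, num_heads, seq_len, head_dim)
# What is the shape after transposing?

Input shape: (12, 195, 128)
  -> after reshape: (12, 195, 2, 64)
Output shape: (12, 2, 195, 64)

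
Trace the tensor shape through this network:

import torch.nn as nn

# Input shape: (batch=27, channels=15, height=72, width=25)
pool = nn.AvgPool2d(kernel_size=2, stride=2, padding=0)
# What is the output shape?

Input shape: (27, 15, 72, 25)
Output shape: (27, 15, 36, 12)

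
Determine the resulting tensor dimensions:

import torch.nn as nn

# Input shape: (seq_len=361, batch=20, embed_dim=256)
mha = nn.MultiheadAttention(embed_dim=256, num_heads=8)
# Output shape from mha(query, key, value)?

Input shape: (361, 20, 256)
Output shape: (361, 20, 256)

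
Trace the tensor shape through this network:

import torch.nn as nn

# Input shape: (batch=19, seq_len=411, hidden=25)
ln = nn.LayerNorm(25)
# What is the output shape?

Input shape: (19, 411, 25)
Output shape: (19, 411, 25)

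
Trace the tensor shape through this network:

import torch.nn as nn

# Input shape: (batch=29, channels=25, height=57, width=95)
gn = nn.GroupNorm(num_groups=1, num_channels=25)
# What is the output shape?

Input shape: (29, 25, 57, 95)
Output shape: (29, 25, 57, 95)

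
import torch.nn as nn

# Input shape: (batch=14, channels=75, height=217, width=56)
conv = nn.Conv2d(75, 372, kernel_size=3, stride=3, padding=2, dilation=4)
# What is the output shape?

Input shape: (14, 75, 217, 56)
Output shape: (14, 372, 71, 18)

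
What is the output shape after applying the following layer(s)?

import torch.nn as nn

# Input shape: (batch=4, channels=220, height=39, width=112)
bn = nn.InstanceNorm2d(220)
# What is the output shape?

Input shape: (4, 220, 39, 112)
Output shape: (4, 220, 39, 112)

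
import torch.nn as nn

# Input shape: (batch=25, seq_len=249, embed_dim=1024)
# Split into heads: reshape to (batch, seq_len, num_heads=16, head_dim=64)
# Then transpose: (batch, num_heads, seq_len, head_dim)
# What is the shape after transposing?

Input shape: (25, 249, 1024)
  -> after reshape: (25, 249, 16, 64)
Output shape: (25, 16, 249, 64)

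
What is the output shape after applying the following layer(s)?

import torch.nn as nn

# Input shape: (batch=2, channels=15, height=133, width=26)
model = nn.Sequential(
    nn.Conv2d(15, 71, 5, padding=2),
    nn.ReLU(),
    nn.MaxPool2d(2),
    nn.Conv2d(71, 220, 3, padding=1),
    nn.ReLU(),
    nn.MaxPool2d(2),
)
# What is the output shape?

Input shape: (2, 15, 133, 26)
  -> after first Conv2d: (2, 71, 133, 26)
  -> after first MaxPool2d: (2, 71, 66, 13)
  -> after second Conv2d: (2, 220, 66, 13)
Output shape: (2, 220, 33, 6)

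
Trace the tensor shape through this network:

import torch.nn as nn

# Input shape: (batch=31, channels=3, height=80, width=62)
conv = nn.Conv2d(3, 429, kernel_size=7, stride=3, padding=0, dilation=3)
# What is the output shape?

Input shape: (31, 3, 80, 62)
Output shape: (31, 429, 21, 15)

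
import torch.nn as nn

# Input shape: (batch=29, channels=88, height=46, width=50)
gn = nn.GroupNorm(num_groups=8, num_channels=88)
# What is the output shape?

Input shape: (29, 88, 46, 50)
Output shape: (29, 88, 46, 50)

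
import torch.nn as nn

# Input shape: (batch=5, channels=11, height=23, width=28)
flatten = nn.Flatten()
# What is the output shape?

Input shape: (5, 11, 23, 28)
Output shape: (5, 7084)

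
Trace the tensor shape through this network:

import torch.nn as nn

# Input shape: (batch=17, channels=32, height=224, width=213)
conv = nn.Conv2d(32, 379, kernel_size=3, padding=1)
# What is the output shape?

Input shape: (17, 32, 224, 213)
Output shape: (17, 379, 224, 213)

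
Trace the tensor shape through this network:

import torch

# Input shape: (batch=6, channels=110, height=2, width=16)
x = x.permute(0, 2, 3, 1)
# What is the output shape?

Input shape: (6, 110, 2, 16)
Output shape: (6, 2, 16, 110)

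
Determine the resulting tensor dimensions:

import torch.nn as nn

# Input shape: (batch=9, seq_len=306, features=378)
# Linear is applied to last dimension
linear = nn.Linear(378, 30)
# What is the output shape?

Input shape: (9, 306, 378)
Output shape: (9, 306, 30)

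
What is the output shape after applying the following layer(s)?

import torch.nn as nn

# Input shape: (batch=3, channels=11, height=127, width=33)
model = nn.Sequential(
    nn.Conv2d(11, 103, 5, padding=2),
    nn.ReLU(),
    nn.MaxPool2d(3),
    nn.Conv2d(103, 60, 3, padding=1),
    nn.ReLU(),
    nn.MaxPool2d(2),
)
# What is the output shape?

Input shape: (3, 11, 127, 33)
  -> after first Conv2d: (3, 103, 127, 33)
  -> after first MaxPool2d: (3, 103, 42, 11)
  -> after second Conv2d: (3, 60, 42, 11)
Output shape: (3, 60, 21, 5)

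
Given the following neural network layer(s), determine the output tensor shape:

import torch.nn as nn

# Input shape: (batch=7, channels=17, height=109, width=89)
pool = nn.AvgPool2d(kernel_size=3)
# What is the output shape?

Input shape: (7, 17, 109, 89)
Output shape: (7, 17, 36, 29)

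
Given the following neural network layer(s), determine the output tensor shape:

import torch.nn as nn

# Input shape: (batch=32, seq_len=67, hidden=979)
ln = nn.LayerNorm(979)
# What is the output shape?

Input shape: (32, 67, 979)
Output shape: (32, 67, 979)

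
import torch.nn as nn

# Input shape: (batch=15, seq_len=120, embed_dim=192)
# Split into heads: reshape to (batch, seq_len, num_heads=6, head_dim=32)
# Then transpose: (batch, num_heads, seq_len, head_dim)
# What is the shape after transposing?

Input shape: (15, 120, 192)
  -> after reshape: (15, 120, 6, 32)
Output shape: (15, 6, 120, 32)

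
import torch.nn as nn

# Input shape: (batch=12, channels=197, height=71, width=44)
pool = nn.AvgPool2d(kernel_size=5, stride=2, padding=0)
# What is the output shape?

Input shape: (12, 197, 71, 44)
Output shape: (12, 197, 34, 20)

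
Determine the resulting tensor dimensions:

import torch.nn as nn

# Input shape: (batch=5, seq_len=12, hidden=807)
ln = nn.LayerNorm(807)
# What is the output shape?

Input shape: (5, 12, 807)
Output shape: (5, 12, 807)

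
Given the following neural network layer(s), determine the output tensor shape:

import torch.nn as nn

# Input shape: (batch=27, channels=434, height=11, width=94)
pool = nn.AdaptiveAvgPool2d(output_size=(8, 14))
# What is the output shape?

Input shape: (27, 434, 11, 94)
Output shape: (27, 434, 8, 14)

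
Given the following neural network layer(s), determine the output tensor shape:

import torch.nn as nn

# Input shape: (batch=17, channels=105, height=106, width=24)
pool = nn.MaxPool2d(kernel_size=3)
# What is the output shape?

Input shape: (17, 105, 106, 24)
Output shape: (17, 105, 35, 8)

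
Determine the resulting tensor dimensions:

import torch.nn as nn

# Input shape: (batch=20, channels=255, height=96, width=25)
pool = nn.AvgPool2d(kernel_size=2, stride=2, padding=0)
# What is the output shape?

Input shape: (20, 255, 96, 25)
Output shape: (20, 255, 48, 12)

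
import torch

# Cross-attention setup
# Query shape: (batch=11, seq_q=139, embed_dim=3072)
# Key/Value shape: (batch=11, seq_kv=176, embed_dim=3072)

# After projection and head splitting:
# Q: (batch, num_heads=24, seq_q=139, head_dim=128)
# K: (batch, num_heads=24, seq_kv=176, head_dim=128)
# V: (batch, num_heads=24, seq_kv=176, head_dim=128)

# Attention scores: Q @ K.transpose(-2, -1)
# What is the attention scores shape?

Input shape: (11, 139, 3072)
Output shape: (11, 24, 139, 176)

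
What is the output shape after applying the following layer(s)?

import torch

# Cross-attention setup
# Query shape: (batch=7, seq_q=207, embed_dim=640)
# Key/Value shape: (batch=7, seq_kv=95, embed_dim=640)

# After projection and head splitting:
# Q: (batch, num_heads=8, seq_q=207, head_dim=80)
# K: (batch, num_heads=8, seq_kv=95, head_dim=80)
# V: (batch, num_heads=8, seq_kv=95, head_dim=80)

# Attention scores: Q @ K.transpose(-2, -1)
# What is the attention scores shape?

Input shape: (7, 207, 640)
Output shape: (7, 8, 207, 95)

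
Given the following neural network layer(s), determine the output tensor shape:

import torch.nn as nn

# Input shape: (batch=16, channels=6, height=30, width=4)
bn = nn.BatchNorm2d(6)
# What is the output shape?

Input shape: (16, 6, 30, 4)
Output shape: (16, 6, 30, 4)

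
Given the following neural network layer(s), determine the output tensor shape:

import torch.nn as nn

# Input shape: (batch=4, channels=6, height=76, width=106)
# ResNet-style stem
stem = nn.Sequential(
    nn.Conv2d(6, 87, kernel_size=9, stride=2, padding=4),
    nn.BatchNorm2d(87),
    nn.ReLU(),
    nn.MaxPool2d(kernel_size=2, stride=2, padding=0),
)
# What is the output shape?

Input shape: (4, 6, 76, 106)
  -> after Conv2d 9x9 stride=2: (4, 87, 38, 53)
Output shape: (4, 87, 19, 26)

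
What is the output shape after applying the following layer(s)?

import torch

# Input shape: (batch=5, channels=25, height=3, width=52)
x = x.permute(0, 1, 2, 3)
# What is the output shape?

Input shape: (5, 25, 3, 52)
Output shape: (5, 25, 3, 52)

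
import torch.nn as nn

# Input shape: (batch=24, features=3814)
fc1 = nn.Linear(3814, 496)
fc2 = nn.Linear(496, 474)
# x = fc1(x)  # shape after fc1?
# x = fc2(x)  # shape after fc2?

Input shape: (24, 3814)
  -> after fc1: (24, 496)
Output shape: (24, 474)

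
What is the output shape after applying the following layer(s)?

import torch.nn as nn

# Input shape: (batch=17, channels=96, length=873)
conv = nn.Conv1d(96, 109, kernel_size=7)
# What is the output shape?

Input shape: (17, 96, 873)
Output shape: (17, 109, 867)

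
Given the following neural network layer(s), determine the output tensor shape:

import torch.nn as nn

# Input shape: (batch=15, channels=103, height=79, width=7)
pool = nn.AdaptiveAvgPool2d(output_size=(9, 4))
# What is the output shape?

Input shape: (15, 103, 79, 7)
Output shape: (15, 103, 9, 4)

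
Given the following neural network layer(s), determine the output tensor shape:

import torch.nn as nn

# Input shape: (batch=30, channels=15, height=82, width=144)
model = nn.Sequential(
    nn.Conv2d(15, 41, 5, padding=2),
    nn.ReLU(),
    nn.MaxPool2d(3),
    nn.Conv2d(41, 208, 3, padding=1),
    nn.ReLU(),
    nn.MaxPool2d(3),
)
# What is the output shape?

Input shape: (30, 15, 82, 144)
  -> after first Conv2d: (30, 41, 82, 144)
  -> after first MaxPool2d: (30, 41, 27, 48)
  -> after second Conv2d: (30, 208, 27, 48)
Output shape: (30, 208, 9, 16)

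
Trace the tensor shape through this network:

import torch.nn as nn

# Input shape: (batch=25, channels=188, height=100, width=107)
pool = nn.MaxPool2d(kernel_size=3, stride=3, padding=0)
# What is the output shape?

Input shape: (25, 188, 100, 107)
Output shape: (25, 188, 33, 35)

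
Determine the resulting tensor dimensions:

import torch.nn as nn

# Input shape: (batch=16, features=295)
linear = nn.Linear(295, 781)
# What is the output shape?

Input shape: (16, 295)
Output shape: (16, 781)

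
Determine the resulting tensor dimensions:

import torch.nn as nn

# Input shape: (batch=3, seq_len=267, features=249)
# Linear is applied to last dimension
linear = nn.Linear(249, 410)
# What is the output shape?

Input shape: (3, 267, 249)
Output shape: (3, 267, 410)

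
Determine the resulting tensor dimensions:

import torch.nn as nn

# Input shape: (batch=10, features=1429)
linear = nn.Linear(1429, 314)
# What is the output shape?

Input shape: (10, 1429)
Output shape: (10, 314)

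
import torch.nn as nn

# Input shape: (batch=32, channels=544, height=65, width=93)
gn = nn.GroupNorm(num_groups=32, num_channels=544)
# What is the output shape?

Input shape: (32, 544, 65, 93)
Output shape: (32, 544, 65, 93)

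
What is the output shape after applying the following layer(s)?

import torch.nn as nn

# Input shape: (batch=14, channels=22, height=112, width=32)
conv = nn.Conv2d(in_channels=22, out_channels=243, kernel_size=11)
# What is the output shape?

Input shape: (14, 22, 112, 32)
Output shape: (14, 243, 102, 22)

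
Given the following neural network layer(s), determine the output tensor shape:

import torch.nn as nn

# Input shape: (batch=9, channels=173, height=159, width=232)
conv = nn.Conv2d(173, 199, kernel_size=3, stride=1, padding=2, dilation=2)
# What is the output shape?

Input shape: (9, 173, 159, 232)
Output shape: (9, 199, 159, 232)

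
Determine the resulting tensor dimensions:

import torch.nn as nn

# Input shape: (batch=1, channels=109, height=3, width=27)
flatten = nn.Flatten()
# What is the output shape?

Input shape: (1, 109, 3, 27)
Output shape: (1, 8829)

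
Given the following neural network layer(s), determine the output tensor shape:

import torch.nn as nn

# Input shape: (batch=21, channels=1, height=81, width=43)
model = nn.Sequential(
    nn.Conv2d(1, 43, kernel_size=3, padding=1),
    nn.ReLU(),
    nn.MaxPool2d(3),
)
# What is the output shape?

Input shape: (21, 1, 81, 43)
  -> after Conv2d: (21, 43, 81, 43)
  -> after ReLU: (21, 43, 81, 43)
Output shape: (21, 43, 27, 14)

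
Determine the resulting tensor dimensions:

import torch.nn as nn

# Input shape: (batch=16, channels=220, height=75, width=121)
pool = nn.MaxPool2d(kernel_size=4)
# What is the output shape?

Input shape: (16, 220, 75, 121)
Output shape: (16, 220, 18, 30)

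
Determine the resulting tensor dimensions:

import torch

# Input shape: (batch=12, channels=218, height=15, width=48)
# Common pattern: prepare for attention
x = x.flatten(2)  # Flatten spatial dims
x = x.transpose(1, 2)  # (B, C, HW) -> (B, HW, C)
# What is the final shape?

Input shape: (12, 218, 15, 48)
  -> after flatten(2): (12, 218, 720)
Output shape: (12, 720, 218)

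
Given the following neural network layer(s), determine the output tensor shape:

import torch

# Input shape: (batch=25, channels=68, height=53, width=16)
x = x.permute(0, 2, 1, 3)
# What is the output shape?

Input shape: (25, 68, 53, 16)
Output shape: (25, 53, 68, 16)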